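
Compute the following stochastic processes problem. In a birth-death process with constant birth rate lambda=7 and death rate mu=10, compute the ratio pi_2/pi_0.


For birth-death process, pi_n/pi_0 = (lambda/mu)^n
= (7/10)^2
= 0.4900

0.4900


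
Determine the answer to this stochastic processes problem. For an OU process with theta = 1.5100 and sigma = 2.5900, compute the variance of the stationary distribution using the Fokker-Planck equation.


Stationary variance = sigma^2 / (2*theta)
= 2.5900^2 / (2*1.5100)
= 6.7081 / 3.0200
= 2.2212

2.2212


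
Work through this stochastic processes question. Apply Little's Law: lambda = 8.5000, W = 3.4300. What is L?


Little's Law: L = lambda * W
= 8.5000 * 3.4300
= 29.1550

29.1550


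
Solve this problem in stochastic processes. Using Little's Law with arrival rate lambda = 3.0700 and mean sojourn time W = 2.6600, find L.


Little's Law: L = lambda * W
= 3.0700 * 2.6600
= 8.1662

8.1662


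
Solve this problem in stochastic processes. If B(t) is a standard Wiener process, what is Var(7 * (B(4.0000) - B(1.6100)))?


Var(alpha*(B(t)-B(s))) = alpha^2 * (t-s)
= 7^2 * (4.0000 - 1.6100)
= 49 * 2.3900
= 117.1100

117.1100


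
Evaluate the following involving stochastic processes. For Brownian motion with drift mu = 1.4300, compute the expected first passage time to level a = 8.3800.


Expected first passage time = a/mu
= 8.3800/1.4300
= 5.8601

5.8601


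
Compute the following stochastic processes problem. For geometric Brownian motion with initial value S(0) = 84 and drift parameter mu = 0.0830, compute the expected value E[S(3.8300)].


E[S(t)] = S(0) * exp(mu * t)
= 84 * exp(0.0830 * 3.8300)
= 84 * 1.3742
= 115.4349

115.4349


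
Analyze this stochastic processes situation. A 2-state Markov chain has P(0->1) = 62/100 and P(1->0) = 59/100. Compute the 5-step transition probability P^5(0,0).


Computing P^5 by matrix multiplication.
P = [[0.3800, 0.6200], [0.5900, 0.4100]]
After raising P to the power 5:
P^5(0,0) = 0.4874

0.4874


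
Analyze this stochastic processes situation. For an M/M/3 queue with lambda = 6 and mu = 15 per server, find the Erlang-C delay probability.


a = lambda/mu = 0.4000
rho = a/c = 0.1333
Erlang-C formula applied:
C(c,a) = 0.0082

0.0082


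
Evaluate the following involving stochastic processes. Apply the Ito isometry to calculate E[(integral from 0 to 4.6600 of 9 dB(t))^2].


By Ito isometry: E[(int f dB)^2] = int f^2 dt
= 9^2 * 4.6600
= 81 * 4.6600 = 377.4600

377.4600


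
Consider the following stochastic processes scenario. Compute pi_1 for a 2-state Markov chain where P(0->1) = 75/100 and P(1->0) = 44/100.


Stationary distribution: pi_0 = p10/(p01+p10), pi_1 = p01/(p01+p10)
p01 = 0.7500, p10 = 0.4400
pi_1 = 0.6303

0.6303


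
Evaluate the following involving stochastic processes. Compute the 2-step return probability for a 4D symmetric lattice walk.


P(return in 2 steps) = P(reverse first step) = 1/(2d)
= 1/8
= 0.1250

0.1250


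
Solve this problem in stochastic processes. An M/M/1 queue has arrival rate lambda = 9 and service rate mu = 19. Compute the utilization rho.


rho = lambda/mu
= 9/19
= 0.4737

0.4737


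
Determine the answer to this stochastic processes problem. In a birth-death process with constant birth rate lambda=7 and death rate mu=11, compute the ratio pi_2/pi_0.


For birth-death process, pi_n/pi_0 = (lambda/mu)^n
= (7/11)^2
= 0.4050

0.4050


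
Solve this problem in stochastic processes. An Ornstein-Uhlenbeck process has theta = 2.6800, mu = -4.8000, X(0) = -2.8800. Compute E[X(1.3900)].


E[X(t)] = mu + (X(0) - mu)*exp(-theta*t)
= -4.8000 + (-2.8800 - -4.8000)*exp(-2.6800*1.3900)
= -4.8000 + 1.9200 * 0.0241
= -4.7537

-4.7537


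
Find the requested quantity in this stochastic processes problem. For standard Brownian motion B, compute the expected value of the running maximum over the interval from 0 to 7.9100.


E(max B(s)) = sqrt(2t/pi)
= sqrt(2*7.9100/pi)
= sqrt(5.0357)
= 2.2440

2.2440


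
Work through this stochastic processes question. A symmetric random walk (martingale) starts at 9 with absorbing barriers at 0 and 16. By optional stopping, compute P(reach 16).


By optional stopping theorem: E(M at tau) = M(0) = 9
P(hit 16)*16 + P(hit 0)*0 = 9
P(hit 16) = (9 - 0)/(16 - 0) = 9/16 = 0.5625

0.5625


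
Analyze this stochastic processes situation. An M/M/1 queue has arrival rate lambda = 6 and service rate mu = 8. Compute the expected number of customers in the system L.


rho = 6/8 = 0.7500
L = rho/(1-rho)
= 0.7500/0.2500
= 3.0000

3.0000


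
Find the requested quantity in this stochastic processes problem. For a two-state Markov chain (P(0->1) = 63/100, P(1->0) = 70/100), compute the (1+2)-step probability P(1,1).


P^3 = P^1 * P^2
Computing via matrix multiplication of the transition matrix.
Entry (1,1) of P^3 = 0.4548

0.4548


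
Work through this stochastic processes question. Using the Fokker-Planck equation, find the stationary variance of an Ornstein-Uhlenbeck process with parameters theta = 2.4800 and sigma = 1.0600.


Stationary variance = sigma^2 / (2*theta)
= 1.0600^2 / (2*2.4800)
= 1.1236 / 4.9600
= 0.2265

0.2265


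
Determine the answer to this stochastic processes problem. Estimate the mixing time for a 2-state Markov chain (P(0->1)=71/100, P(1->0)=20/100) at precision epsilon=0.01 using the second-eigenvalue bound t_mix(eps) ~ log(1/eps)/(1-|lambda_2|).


lambda_2 = |1 - p01 - p10| = |1 - 0.7100 - 0.2000| = 0.0900
t_mix ~ log(1/eps)/(1 - |lambda_2|)
= log(100)/(1 - 0.0900) = 4.6052/0.9100
= 5.0606

5.0606


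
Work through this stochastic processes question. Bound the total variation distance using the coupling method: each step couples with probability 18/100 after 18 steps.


TV distance bound <= (1-delta)^n
= (1 - 0.1800)^18
= 0.8200^18
= 0.0281

0.0281


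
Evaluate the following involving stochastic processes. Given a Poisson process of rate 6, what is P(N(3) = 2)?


P(N(t)=k) = (lambda*t)^k * exp(-lambda*t) / k!
lambda*t = 18
= 18^2 * exp(-18) / 2!
= 324 * 1.5230e-08 / 2
= 2.4673e-06

2.4673e-06


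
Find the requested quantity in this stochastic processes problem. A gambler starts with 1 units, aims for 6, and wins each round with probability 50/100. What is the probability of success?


p = 1/2: P(win) = i/N = 1/6
= 0.1667

0.1667


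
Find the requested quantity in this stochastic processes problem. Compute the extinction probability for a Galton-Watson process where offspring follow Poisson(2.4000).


Since mu = 2.4000 > 1, extinction prob q < 1.
Solve s = exp(mu*(s-1)) iteratively.
q = 0.1214

0.1214


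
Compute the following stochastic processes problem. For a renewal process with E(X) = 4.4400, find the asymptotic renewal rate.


Long-run renewal rate = 1/E(X)
= 1/4.4400
= 0.2252

0.2252


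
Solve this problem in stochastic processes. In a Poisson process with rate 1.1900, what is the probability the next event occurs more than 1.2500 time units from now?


P(X > t) = exp(-lambda * t)
= exp(-1.1900 * 1.2500)
= exp(-1.4875) = 0.2259

0.2259


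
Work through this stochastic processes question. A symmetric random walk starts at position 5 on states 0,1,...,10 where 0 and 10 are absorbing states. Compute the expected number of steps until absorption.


For symmetric RW on 0,...,N with absorbing barriers, E(i) = i*(N-i)
E(5) = 5 * 5 = 25

25


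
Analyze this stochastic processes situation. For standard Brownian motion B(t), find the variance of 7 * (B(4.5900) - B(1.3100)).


Var(alpha*(B(t)-B(s))) = alpha^2 * (t-s)
= 7^2 * (4.5900 - 1.3100)
= 49 * 3.2800
= 160.7200

160.7200


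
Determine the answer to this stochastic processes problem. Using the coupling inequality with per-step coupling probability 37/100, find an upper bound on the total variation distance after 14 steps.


TV distance bound <= (1-delta)^n
= (1 - 0.3700)^14
= 0.6300^14
= 0.0016

0.0016


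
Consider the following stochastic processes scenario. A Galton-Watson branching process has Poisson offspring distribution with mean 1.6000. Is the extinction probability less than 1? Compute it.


Since mu = 1.6000 > 1, extinction prob q < 1.
Solve s = exp(mu*(s-1)) iteratively.
q = 0.3580

0.3580


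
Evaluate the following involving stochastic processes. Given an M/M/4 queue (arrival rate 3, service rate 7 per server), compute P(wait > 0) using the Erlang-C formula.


a = lambda/mu = 0.4286
rho = a/c = 0.1071
Erlang-C formula applied:
C(c,a) = 0.0010

0.0010


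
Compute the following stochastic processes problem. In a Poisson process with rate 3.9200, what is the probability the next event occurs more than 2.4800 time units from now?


P(X > t) = exp(-lambda * t)
= exp(-3.9200 * 2.4800)
= exp(-9.7216) = 5.9974e-05

5.9974e-05


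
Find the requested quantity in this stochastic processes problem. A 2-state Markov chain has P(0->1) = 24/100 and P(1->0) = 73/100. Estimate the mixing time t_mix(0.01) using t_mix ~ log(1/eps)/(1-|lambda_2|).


lambda_2 = |1 - p01 - p10| = |1 - 0.2400 - 0.7300| = 0.0300
t_mix ~ log(1/eps)/(1 - |lambda_2|)
= log(100)/(1 - 0.0300) = 4.6052/0.9700
= 4.7476

4.7476


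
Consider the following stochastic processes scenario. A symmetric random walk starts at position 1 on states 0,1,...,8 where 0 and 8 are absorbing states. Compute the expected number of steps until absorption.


For symmetric RW on 0,...,N with absorbing barriers, E(i) = i*(N-i)
E(1) = 1 * 7 = 7

7


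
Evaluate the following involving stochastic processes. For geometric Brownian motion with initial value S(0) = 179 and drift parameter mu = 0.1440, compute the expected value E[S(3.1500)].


E[S(t)] = S(0) * exp(mu * t)
= 179 * exp(0.1440 * 3.1500)
= 179 * 1.5740
= 281.7403

281.7403


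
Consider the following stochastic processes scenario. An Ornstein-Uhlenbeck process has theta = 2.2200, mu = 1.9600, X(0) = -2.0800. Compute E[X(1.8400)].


E[X(t)] = mu + (X(0) - mu)*exp(-theta*t)
= 1.9600 + (-2.0800 - 1.9600)*exp(-2.2200*1.8400)
= 1.9600 + -4.0400 * 0.0168
= 1.8920

1.8920


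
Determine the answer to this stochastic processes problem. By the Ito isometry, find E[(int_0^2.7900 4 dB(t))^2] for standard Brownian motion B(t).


By Ito isometry: E[(int f dB)^2] = int f^2 dt
= 4^2 * 2.7900
= 16 * 2.7900 = 44.6400

44.6400


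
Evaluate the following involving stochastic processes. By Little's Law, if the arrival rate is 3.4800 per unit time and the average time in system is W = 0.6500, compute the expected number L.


Little's Law: L = lambda * W
= 3.4800 * 0.6500
= 2.2620

2.2620


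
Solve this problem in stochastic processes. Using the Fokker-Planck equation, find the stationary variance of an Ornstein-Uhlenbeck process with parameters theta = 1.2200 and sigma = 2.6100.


Stationary variance = sigma^2 / (2*theta)
= 2.6100^2 / (2*1.2200)
= 6.8121 / 2.4400
= 2.7918

2.7918


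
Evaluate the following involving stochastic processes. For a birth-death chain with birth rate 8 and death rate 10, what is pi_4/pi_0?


For birth-death process, pi_n/pi_0 = (lambda/mu)^n
= (8/10)^4
= 0.4096

0.4096


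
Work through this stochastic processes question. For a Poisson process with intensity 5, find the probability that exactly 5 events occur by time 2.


P(N(t)=k) = (lambda*t)^k * exp(-lambda*t) / k!
lambda*t = 10
= 10^5 * exp(-10) / 5!
= 100000 * 4.5400e-05 / 120
= 0.0378

0.0378


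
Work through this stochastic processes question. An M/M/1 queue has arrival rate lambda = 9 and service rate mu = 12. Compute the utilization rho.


rho = lambda/mu
= 9/12
= 0.7500

0.7500


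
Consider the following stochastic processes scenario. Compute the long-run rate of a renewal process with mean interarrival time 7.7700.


Long-run renewal rate = 1/E(X)
= 1/7.7700
= 0.1287

0.1287


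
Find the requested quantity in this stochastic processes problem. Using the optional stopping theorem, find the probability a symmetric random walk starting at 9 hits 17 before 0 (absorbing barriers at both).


By optional stopping theorem: E(M at tau) = M(0) = 9
P(hit 17)*17 + P(hit 0)*0 = 9
P(hit 17) = (9 - 0)/(17 - 0) = 9/17 = 0.5294

0.5294


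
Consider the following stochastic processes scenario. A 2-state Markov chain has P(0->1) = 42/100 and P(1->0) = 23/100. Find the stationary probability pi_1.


Stationary distribution: pi_0 = p10/(p01+p10), pi_1 = p01/(p01+p10)
p01 = 0.4200, p10 = 0.2300
pi_1 = 0.6462

0.6462


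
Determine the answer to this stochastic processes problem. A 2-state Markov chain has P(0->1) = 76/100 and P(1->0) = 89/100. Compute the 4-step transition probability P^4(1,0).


Computing P^4 by matrix multiplication.
P = [[0.2400, 0.7600], [0.8900, 0.1100]]
After raising P to the power 4:
P^4(1,0) = 0.4431

0.4431


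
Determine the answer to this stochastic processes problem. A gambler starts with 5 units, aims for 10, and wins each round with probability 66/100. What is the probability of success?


Gambler's ruin formula:
r = q/p = 0.3400/0.6600 = 0.5152
P(win) = (1 - r^i)/(1 - r^N)
= (1 - 0.5152^5)/(1 - 0.5152^10)
= 0.9650

0.9650


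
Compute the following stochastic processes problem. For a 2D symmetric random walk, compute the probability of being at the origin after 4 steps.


P = C(4,2)^2 / 4^4
= 6^2 / 256
= 36 / 256
= 0.1406

0.1406


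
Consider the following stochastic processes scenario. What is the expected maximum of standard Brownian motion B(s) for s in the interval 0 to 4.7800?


E(max B(s)) = sqrt(2t/pi)
= sqrt(2*4.7800/pi)
= sqrt(3.0430)
= 1.7444

1.7444


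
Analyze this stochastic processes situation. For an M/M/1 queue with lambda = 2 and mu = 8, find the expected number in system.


rho = 2/8 = 0.2500
L = rho/(1-rho)
= 0.2500/0.7500
= 0.3333

0.3333


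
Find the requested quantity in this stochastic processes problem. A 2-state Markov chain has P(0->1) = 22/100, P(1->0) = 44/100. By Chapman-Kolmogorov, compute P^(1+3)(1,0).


P^4 = P^1 * P^3
Computing via matrix multiplication of the transition matrix.
Entry (1,0) of P^4 = 0.6578

0.6578


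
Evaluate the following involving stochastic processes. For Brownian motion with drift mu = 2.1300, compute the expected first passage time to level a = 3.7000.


Expected first passage time = a/mu
= 3.7000/2.1300
= 1.7371

1.7371


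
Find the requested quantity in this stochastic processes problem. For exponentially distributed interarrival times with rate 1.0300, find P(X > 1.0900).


P(X > t) = exp(-lambda * t)
= exp(-1.0300 * 1.0900)
= exp(-1.1227) = 0.3254

0.3254


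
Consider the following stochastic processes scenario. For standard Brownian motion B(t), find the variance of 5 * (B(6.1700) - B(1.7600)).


Var(alpha*(B(t)-B(s))) = alpha^2 * (t-s)
= 5^2 * (6.1700 - 1.7600)
= 25 * 4.4100
= 110.2500

110.2500


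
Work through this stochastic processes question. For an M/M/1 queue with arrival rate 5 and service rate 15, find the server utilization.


rho = lambda/mu
= 5/15
= 0.3333

0.3333


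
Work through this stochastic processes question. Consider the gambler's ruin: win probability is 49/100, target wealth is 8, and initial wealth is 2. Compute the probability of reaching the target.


Gambler's ruin formula:
r = q/p = 0.5100/0.4900 = 1.0408
P(win) = (1 - r^i)/(1 - r^N)
= (1 - 1.0408^2)/(1 - 1.0408^8)
= 0.2208

0.2208


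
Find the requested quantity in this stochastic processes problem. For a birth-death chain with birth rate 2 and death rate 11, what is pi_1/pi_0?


For birth-death process, pi_n/pi_0 = (lambda/mu)^n
= (2/11)^1
= 0.1818

0.1818


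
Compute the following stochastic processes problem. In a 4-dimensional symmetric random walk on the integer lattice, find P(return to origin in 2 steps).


P(return in 2 steps) = P(reverse first step) = 1/(2d)
= 1/8
= 0.1250

0.1250


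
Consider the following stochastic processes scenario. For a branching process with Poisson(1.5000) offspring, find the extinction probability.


Since mu = 1.5000 > 1, extinction prob q < 1.
Solve s = exp(mu*(s-1)) iteratively.
q = 0.4172

0.4172


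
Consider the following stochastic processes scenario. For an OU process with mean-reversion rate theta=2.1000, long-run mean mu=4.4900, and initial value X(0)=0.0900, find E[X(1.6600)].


E[X(t)] = mu + (X(0) - mu)*exp(-theta*t)
= 4.4900 + (0.0900 - 4.4900)*exp(-2.1000*1.6600)
= 4.4900 + -4.4000 * 0.0306
= 4.3553

4.3553


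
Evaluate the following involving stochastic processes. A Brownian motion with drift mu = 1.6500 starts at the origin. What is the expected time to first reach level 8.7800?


Expected first passage time = a/mu
= 8.7800/1.6500
= 5.3212

5.3212


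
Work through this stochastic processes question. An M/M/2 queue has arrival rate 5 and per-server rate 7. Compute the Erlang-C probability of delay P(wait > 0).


a = lambda/mu = 0.7143
rho = a/c = 0.3571
Erlang-C formula applied:
C(c,a) = 0.1880

0.1880


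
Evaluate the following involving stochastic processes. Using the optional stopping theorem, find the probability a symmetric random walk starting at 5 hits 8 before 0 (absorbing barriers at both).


By optional stopping theorem: E(M at tau) = M(0) = 5
P(hit 8)*8 + P(hit 0)*0 = 5
P(hit 8) = (5 - 0)/(8 - 0) = 5/8 = 0.6250

0.6250


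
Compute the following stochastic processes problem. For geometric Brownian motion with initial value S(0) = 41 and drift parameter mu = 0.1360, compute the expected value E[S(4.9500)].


E[S(t)] = S(0) * exp(mu * t)
= 41 * exp(0.1360 * 4.9500)
= 41 * 1.9605
= 80.3805

80.3805


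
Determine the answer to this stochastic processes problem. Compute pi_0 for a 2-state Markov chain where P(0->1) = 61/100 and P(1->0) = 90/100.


Stationary distribution: pi_0 = p10/(p01+p10), pi_1 = p01/(p01+p10)
p01 = 0.6100, p10 = 0.9000
pi_0 = 0.5960

0.5960


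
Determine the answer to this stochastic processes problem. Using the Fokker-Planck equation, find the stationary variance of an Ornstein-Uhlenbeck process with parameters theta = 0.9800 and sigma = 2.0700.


Stationary variance = sigma^2 / (2*theta)
= 2.0700^2 / (2*0.9800)
= 4.2849 / 1.9600
= 2.1862

2.1862


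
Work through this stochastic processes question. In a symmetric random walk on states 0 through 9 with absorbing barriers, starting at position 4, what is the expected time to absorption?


For symmetric RW on 0,...,N with absorbing barriers, E(i) = i*(N-i)
E(4) = 4 * 5 = 20

20


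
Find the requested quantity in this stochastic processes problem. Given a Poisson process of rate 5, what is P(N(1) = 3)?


P(N(t)=k) = (lambda*t)^k * exp(-lambda*t) / k!
lambda*t = 5
= 5^3 * exp(-5) / 3!
= 125 * 0.0067 / 6
= 0.1404

0.1404


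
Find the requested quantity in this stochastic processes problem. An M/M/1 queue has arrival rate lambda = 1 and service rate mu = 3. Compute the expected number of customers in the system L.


rho = 1/3 = 0.3333
L = rho/(1-rho)
= 0.3333/0.6667
= 0.5000

0.5000


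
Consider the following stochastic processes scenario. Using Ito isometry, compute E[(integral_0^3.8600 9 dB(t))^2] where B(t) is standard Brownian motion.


By Ito isometry: E[(int f dB)^2] = int f^2 dt
= 9^2 * 3.8600
= 81 * 3.8600 = 312.6600

312.6600


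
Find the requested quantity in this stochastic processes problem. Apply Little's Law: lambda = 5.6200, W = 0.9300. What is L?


Little's Law: L = lambda * W
= 5.6200 * 0.9300
= 5.2266

5.2266


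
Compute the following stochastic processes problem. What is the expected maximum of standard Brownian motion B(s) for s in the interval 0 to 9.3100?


E(max B(s)) = sqrt(2t/pi)
= sqrt(2*9.3100/pi)
= sqrt(5.9269)
= 2.4345

2.4345


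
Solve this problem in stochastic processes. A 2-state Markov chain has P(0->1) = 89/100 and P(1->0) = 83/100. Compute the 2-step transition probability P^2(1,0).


Computing P^2 by matrix multiplication.
P = [[0.1100, 0.8900], [0.8300, 0.1700]]
After raising P to the power 2:
P^2(1,0) = 0.2324

0.2324


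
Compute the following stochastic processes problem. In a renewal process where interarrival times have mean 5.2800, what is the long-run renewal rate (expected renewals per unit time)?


Long-run renewal rate = 1/E(X)
= 1/5.2800
= 0.1894

0.1894


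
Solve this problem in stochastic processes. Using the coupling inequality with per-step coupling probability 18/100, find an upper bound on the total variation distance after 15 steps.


TV distance bound <= (1-delta)^n
= (1 - 0.1800)^15
= 0.8200^15
= 0.0510

0.0510


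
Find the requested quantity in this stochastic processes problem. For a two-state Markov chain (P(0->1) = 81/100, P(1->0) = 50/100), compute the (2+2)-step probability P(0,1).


P^4 = P^2 * P^2
Computing via matrix multiplication of the transition matrix.
Entry (0,1) of P^4 = 0.6126

0.6126


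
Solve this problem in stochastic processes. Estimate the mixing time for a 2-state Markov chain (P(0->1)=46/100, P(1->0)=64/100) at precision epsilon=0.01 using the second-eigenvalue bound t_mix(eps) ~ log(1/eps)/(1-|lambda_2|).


lambda_2 = |1 - p01 - p10| = |1 - 0.4600 - 0.6400| = 0.1000
t_mix ~ log(1/eps)/(1 - |lambda_2|)
= log(100)/(1 - 0.1000) = 4.6052/0.9000
= 5.1169

5.1169


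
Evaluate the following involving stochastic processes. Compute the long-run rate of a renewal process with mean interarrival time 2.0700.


Long-run renewal rate = 1/E(X)
= 1/2.0700
= 0.4831

0.4831


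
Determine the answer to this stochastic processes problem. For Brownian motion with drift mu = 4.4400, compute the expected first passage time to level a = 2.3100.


Expected first passage time = a/mu
= 2.3100/4.4400
= 0.5203

0.5203


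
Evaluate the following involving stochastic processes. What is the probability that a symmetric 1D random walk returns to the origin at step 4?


P(S(4) = 0) = C(4,2) / 4^2
= 6 / 16
= 0.3750

0.3750


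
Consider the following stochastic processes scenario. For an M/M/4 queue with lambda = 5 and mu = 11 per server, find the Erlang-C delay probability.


a = lambda/mu = 0.4545
rho = a/c = 0.1136
Erlang-C formula applied:
C(c,a) = 0.0013

0.0013


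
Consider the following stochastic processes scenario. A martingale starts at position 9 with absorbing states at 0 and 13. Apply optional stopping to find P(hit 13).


By optional stopping theorem: E(M at tau) = M(0) = 9
P(hit 13)*13 + P(hit 0)*0 = 9
P(hit 13) = (9 - 0)/(13 - 0) = 9/13 = 0.6923

0.6923


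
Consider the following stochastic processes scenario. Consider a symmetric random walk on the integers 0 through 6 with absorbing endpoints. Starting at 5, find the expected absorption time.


For symmetric RW on 0,...,N with absorbing barriers, E(i) = i*(N-i)
E(5) = 5 * 1 = 5

5


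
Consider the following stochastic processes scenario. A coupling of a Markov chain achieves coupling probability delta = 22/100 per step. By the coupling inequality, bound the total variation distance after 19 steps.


TV distance bound <= (1-delta)^n
= (1 - 0.2200)^19
= 0.7800^19
= 0.0089

0.0089


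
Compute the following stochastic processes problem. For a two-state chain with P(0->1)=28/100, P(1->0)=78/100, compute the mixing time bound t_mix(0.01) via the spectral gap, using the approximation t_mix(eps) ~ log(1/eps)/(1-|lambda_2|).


lambda_2 = |1 - p01 - p10| = |1 - 0.2800 - 0.7800| = 0.0600
t_mix ~ log(1/eps)/(1 - |lambda_2|)
= log(100)/(1 - 0.0600) = 4.6052/0.9400
= 4.8991

4.8991


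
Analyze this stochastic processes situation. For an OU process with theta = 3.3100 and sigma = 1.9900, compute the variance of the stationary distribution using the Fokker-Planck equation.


Stationary variance = sigma^2 / (2*theta)
= 1.9900^2 / (2*3.3100)
= 3.9601 / 6.6200
= 0.5982

0.5982


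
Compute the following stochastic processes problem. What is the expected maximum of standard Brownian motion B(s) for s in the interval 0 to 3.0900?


E(max B(s)) = sqrt(2t/pi)
= sqrt(2*3.0900/pi)
= sqrt(1.9672)
= 1.4026

1.4026


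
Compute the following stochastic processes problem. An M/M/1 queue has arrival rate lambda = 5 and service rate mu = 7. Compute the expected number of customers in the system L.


rho = 5/7 = 0.7143
L = rho/(1-rho)
= 0.7143/0.2857
= 2.5000

2.5000


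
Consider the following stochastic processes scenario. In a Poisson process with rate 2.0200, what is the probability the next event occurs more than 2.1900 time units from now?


P(X > t) = exp(-lambda * t)
= exp(-2.0200 * 2.1900)
= exp(-4.4238) = 0.0120

0.0120


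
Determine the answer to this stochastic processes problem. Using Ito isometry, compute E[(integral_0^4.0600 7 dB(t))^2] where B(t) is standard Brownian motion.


By Ito isometry: E[(int f dB)^2] = int f^2 dt
= 7^2 * 4.0600
= 49 * 4.0600 = 198.9400

198.9400


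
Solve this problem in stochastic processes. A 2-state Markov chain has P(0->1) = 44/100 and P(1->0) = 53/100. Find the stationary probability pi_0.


Stationary distribution: pi_0 = p10/(p01+p10), pi_1 = p01/(p01+p10)
p01 = 0.4400, p10 = 0.5300
pi_0 = 0.5464

0.5464


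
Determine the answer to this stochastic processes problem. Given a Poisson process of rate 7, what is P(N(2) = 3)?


P(N(t)=k) = (lambda*t)^k * exp(-lambda*t) / k!
lambda*t = 14
= 14^3 * exp(-14) / 3!
= 2744 * 8.3153e-07 / 6
= 3.8029e-04

3.8029e-04


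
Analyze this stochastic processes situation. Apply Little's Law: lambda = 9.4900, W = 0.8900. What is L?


Little's Law: L = lambda * W
= 9.4900 * 0.8900
= 8.4461

8.4461


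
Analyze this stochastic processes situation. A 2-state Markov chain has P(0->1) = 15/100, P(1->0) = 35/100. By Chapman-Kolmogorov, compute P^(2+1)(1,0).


P^3 = P^2 * P^1
Computing via matrix multiplication of the transition matrix.
Entry (1,0) of P^3 = 0.6125

0.6125


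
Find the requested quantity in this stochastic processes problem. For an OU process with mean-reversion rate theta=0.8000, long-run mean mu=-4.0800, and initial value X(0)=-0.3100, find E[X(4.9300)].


E[X(t)] = mu + (X(0) - mu)*exp(-theta*t)
= -4.0800 + (-0.3100 - -4.0800)*exp(-0.8000*4.9300)
= -4.0800 + 3.7700 * 0.0194
= -4.0070

-4.0070


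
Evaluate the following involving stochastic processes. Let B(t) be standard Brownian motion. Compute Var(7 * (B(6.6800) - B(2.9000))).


Var(alpha*(B(t)-B(s))) = alpha^2 * (t-s)
= 7^2 * (6.6800 - 2.9000)
= 49 * 3.7800
= 185.2200

185.2200


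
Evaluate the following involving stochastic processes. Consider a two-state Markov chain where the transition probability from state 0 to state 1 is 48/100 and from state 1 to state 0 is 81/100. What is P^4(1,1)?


Computing P^4 by matrix multiplication.
P = [[0.5200, 0.4800], [0.8100, 0.1900]]
After raising P to the power 4:
P^4(1,1) = 0.3765

0.3765


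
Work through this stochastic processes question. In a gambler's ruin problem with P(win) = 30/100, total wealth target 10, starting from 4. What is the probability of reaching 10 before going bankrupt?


Gambler's ruin formula:
r = q/p = 0.7000/0.3000 = 2.3333
P(win) = (1 - r^i)/(1 - r^N)
= (1 - 2.3333^4)/(1 - 2.3333^10)
= 0.0060

0.0060


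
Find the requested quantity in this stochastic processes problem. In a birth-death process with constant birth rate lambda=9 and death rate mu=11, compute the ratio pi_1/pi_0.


For birth-death process, pi_n/pi_0 = (lambda/mu)^n
= (9/11)^1
= 0.8182

0.8182


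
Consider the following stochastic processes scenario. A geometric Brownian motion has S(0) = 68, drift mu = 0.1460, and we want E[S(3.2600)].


E[S(t)] = S(0) * exp(mu * t)
= 68 * exp(0.1460 * 3.2600)
= 68 * 1.6096
= 109.4500

109.4500


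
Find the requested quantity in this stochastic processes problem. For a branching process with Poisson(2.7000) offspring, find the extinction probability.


Since mu = 2.7000 > 1, extinction prob q < 1.
Solve s = exp(mu*(s-1)) iteratively.
q = 0.0844

0.0844


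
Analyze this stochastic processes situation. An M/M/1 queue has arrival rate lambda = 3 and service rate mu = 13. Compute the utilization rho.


rho = lambda/mu
= 3/13
= 0.2308

0.2308


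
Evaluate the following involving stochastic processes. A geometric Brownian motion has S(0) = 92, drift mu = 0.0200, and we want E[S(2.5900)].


E[S(t)] = S(0) * exp(mu * t)
= 92 * exp(0.0200 * 2.5900)
= 92 * 1.0532
= 96.8912

96.8912


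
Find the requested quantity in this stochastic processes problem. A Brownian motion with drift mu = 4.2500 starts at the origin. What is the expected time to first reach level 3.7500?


Expected first passage time = a/mu
= 3.7500/4.2500
= 0.8824

0.8824


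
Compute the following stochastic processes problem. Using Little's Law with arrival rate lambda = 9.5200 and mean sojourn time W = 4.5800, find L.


Little's Law: L = lambda * W
= 9.5200 * 4.5800
= 43.6016

43.6016


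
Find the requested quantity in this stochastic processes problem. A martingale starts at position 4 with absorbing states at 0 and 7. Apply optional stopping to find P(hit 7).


By optional stopping theorem: E(M at tau) = M(0) = 4
P(hit 7)*7 + P(hit 0)*0 = 4
P(hit 7) = (4 - 0)/(7 - 0) = 4/7 = 0.5714

0.5714


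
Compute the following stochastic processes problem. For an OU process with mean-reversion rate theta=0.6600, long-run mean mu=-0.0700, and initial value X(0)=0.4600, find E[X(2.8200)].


E[X(t)] = mu + (X(0) - mu)*exp(-theta*t)
= -0.0700 + (0.4600 - -0.0700)*exp(-0.6600*2.8200)
= -0.0700 + 0.5300 * 0.1555
= 0.0124

0.0124


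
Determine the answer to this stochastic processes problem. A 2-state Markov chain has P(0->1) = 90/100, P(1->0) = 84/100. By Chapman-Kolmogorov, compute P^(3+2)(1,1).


P^5 = P^3 * P^2
Computing via matrix multiplication of the transition matrix.
Entry (1,1) of P^5 = 0.4101

0.4101


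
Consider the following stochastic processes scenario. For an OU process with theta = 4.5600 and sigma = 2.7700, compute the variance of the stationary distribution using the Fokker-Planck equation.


Stationary variance = sigma^2 / (2*theta)
= 2.7700^2 / (2*4.5600)
= 7.6729 / 9.1200
= 0.8413

0.8413


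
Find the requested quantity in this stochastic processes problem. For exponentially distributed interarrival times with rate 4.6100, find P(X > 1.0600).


P(X > t) = exp(-lambda * t)
= exp(-4.6100 * 1.0600)
= exp(-4.8866) = 0.0075

0.0075


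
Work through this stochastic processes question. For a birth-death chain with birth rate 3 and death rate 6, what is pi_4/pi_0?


For birth-death process, pi_n/pi_0 = (lambda/mu)^n
= (3/6)^4
= 0.0625

0.0625


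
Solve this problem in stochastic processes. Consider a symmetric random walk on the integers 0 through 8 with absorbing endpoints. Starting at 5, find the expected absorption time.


For symmetric RW on 0,...,N with absorbing barriers, E(i) = i*(N-i)
E(5) = 5 * 3 = 15

15


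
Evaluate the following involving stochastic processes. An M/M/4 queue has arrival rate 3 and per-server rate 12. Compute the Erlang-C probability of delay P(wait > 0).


a = lambda/mu = 0.2500
rho = a/c = 0.0625
Erlang-C formula applied:
C(c,a) = 1.3521e-04

1.3521e-04


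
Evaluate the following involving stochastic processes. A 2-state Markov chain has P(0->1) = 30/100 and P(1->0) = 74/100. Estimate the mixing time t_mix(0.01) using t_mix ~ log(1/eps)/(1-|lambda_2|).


lambda_2 = |1 - p01 - p10| = |1 - 0.3000 - 0.7400| = 0.0400
t_mix ~ log(1/eps)/(1 - |lambda_2|)
= log(100)/(1 - 0.0400) = 4.6052/0.9600
= 4.7971

4.7971


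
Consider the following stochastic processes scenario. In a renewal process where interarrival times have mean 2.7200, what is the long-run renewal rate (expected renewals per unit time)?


Long-run renewal rate = 1/E(X)
= 1/2.7200
= 0.3676

0.3676


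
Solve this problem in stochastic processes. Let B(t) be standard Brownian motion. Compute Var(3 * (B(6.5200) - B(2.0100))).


Var(alpha*(B(t)-B(s))) = alpha^2 * (t-s)
= 3^2 * (6.5200 - 2.0100)
= 9 * 4.5100
= 40.5900

40.5900


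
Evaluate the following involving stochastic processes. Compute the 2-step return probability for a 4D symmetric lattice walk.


P(return in 2 steps) = P(reverse first step) = 1/(2d)
= 1/8
= 0.1250

0.1250


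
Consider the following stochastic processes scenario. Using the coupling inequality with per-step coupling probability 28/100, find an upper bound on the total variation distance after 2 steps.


TV distance bound <= (1-delta)^n
= (1 - 0.2800)^2
= 0.7200^2
= 0.5184

0.5184


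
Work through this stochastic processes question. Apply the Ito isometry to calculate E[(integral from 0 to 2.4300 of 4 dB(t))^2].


By Ito isometry: E[(int f dB)^2] = int f^2 dt
= 4^2 * 2.4300
= 16 * 2.4300 = 38.8800

38.8800


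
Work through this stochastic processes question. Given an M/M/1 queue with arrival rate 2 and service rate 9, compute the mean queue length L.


rho = 2/9 = 0.2222
L = rho/(1-rho)
= 0.2222/0.7778
= 0.2857

0.2857


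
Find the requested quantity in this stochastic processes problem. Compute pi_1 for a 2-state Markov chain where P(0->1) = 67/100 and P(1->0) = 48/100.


Stationary distribution: pi_0 = p10/(p01+p10), pi_1 = p01/(p01+p10)
p01 = 0.6700, p10 = 0.4800
pi_1 = 0.5826

0.5826


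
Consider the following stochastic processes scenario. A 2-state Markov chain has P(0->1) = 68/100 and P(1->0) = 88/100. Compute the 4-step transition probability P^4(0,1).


Computing P^4 by matrix multiplication.
P = [[0.3200, 0.6800], [0.8800, 0.1200]]
After raising P to the power 4:
P^4(0,1) = 0.3930

0.3930


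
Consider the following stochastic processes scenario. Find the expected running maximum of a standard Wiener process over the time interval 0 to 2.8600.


E(max B(s)) = sqrt(2t/pi)
= sqrt(2*2.8600/pi)
= sqrt(1.8207)
= 1.3493

1.3493


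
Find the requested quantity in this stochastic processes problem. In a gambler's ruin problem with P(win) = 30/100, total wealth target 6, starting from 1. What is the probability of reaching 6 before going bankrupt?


Gambler's ruin formula:
r = q/p = 0.7000/0.3000 = 2.3333
P(win) = (1 - r^i)/(1 - r^N)
= (1 - 2.3333^1)/(1 - 2.3333^6)
= 0.0083

0.0083


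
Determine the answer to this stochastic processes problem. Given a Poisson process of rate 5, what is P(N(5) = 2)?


P(N(t)=k) = (lambda*t)^k * exp(-lambda*t) / k!
lambda*t = 25
= 25^2 * exp(-25) / 2!
= 625 * 1.3888e-11 / 2
= 4.3400e-09

4.3400e-09


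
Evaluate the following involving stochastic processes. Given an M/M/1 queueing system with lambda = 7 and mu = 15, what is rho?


rho = lambda/mu
= 7/15
= 0.4667

0.4667


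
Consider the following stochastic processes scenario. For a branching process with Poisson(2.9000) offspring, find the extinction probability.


Since mu = 2.9000 > 1, extinction prob q < 1.
Solve s = exp(mu*(s-1)) iteratively.
q = 0.0668

0.0668


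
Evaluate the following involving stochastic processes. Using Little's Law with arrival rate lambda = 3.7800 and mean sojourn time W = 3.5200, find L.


Little's Law: L = lambda * W
= 3.7800 * 3.5200
= 13.3056

13.3056


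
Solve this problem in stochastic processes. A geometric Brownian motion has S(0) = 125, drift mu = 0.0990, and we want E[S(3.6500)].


E[S(t)] = S(0) * exp(mu * t)
= 125 * exp(0.0990 * 3.6500)
= 125 * 1.4353
= 179.4082

179.4082


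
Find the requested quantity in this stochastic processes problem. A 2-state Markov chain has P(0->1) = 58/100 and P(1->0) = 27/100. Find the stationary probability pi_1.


Stationary distribution: pi_0 = p10/(p01+p10), pi_1 = p01/(p01+p10)
p01 = 0.5800, p10 = 0.2700
pi_1 = 0.6824

0.6824


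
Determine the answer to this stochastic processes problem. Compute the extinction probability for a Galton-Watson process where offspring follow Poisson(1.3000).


Since mu = 1.3000 > 1, extinction prob q < 1.
Solve s = exp(mu*(s-1)) iteratively.
q = 0.5770

0.5770


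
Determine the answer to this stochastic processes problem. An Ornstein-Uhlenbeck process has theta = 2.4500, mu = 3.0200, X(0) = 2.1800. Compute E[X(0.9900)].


E[X(t)] = mu + (X(0) - mu)*exp(-theta*t)
= 3.0200 + (2.1800 - 3.0200)*exp(-2.4500*0.9900)
= 3.0200 + -0.8400 * 0.0884
= 2.9457

2.9457


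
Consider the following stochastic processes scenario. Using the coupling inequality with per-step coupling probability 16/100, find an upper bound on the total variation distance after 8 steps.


TV distance bound <= (1-delta)^n
= (1 - 0.1600)^8
= 0.8400^8
= 0.2479

0.2479


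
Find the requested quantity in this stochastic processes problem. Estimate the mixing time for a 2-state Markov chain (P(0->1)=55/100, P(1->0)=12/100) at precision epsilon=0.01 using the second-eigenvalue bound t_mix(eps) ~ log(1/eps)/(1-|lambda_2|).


lambda_2 = |1 - p01 - p10| = |1 - 0.5500 - 0.1200| = 0.3300
t_mix ~ log(1/eps)/(1 - |lambda_2|)
= log(100)/(1 - 0.3300) = 4.6052/0.6700
= 6.8734

6.8734


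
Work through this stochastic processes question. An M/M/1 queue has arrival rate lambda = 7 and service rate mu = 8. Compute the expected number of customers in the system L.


rho = 7/8 = 0.8750
L = rho/(1-rho)
= 0.8750/0.1250
= 7.0000

7.0000


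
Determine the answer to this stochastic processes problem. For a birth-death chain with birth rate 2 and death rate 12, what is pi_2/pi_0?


For birth-death process, pi_n/pi_0 = (lambda/mu)^n
= (2/12)^2
= 0.0278

0.0278


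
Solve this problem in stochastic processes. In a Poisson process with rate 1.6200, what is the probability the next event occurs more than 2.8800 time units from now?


P(X > t) = exp(-lambda * t)
= exp(-1.6200 * 2.8800)
= exp(-4.6656) = 0.0094

0.0094


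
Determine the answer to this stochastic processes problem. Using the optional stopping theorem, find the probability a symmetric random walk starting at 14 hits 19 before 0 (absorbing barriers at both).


By optional stopping theorem: E(M at tau) = M(0) = 14
P(hit 19)*19 + P(hit 0)*0 = 14
P(hit 19) = (14 - 0)/(19 - 0) = 14/19 = 0.7368

0.7368


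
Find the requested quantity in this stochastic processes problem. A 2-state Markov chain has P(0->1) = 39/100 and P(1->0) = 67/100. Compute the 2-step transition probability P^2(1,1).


Computing P^2 by matrix multiplication.
P = [[0.6100, 0.3900], [0.6700, 0.3300]]
After raising P to the power 2:
P^2(1,1) = 0.3702

0.3702


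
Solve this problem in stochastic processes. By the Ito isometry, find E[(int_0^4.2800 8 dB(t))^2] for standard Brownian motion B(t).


By Ito isometry: E[(int f dB)^2] = int f^2 dt
= 8^2 * 4.2800
= 64 * 4.2800 = 273.9200

273.9200


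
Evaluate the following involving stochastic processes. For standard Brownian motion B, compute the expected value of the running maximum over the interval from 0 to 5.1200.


E(max B(s)) = sqrt(2t/pi)
= sqrt(2*5.1200/pi)
= sqrt(3.2595)
= 1.8054

1.8054


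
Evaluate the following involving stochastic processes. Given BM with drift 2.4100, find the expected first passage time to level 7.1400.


Expected first passage time = a/mu
= 7.1400/2.4100
= 2.9627

2.9627


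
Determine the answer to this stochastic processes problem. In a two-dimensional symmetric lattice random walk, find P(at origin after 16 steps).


P = C(16,8)^2 / 4^16
= 12870^2 / 4294967296
= 165636900 / 4294967296
= 0.0386

0.0386


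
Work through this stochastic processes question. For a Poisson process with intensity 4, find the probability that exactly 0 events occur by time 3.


P(N(t)=k) = (lambda*t)^k * exp(-lambda*t) / k!
lambda*t = 12
= 12^0 * exp(-12) / 0!
= 1 * 6.1442e-06 / 1
= 6.1442e-06

6.1442e-06


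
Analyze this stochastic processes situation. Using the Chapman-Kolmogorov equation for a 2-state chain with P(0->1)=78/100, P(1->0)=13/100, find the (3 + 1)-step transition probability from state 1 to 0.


P^4 = P^3 * P^1
Computing via matrix multiplication of the transition matrix.
Entry (1,0) of P^4 = 0.1428

0.1428
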